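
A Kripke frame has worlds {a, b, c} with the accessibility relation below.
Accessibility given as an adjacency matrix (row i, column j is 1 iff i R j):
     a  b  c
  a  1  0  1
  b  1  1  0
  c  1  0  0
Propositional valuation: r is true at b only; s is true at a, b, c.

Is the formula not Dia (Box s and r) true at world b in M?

At b: Dia (Box s and r) is true, so not Dia (Box s and r) is false.
  At b: Dia (Box s and r) requires Box s and r at some successor in {a, b}.
    Box s and r holds at b, so Dia (Box s and r) is true at b.
      At b: Box s is true, r is true, so Box s and r is true.

No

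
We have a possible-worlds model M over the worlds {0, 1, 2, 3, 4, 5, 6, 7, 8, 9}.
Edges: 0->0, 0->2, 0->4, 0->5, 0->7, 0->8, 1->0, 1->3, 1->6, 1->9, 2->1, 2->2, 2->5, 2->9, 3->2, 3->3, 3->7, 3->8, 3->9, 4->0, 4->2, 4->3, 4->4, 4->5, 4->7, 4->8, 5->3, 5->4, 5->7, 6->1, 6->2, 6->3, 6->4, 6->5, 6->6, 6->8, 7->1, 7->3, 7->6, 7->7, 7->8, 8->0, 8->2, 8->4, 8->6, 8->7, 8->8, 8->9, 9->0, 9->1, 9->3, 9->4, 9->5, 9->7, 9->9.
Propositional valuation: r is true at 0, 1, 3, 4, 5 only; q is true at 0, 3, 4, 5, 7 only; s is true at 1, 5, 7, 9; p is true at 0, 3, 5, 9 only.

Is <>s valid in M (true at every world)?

Yes

Let φ = <>s. Evaluate φ at each world:
  0 (successors {0, 2, 4, 5, 7, 8}): φ is true.
  1 (successors {0, 3, 6, 9}): φ is true.
  2 (successors {1, 2, 5, 9}): φ is true.
  3 (successors {2, 3, 7, 8, 9}): φ is true.
  4 (successors {0, 2, 3, 4, 5, 7, 8}): φ is true.
  5 (successors {3, 4, 7}): φ is true.
  6 (successors {1, 2, 3, 4, 5, 6, 8}): φ is true.
  7 (successors {1, 3, 6, 7, 8}): φ is true.
  8 (successors {0, 2, 4, 6, 7, 8, 9}): φ is true.
  9 (successors {0, 1, 3, 4, 5, 7, 9}): φ is true.
For instance, at 6:
  At 6: <>s requires s at some successor in {1, 2, 3, 4, 5, 6, 8}.
    s holds at 1, so <>s is true at 6.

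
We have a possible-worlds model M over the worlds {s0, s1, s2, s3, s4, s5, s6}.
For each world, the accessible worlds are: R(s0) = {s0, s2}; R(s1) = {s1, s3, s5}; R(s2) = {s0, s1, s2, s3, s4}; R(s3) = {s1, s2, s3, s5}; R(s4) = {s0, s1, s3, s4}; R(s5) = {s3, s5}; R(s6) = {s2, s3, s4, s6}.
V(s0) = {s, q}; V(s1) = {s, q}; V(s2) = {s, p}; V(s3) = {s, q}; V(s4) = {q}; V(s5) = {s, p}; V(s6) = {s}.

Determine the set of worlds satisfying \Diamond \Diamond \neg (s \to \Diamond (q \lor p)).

Let φ = \Diamond \Diamond \neg (s \to \Diamond (q \lor p)). Evaluate φ at each world:
  s0 (successors {s0, s2}): φ is false.
  s1 (successors {s1, s3, s5}): φ is false.
  s2 (successors {s0, s1, s2, s3, s4}): φ is false.
  s3 (successors {s1, s2, s3, s5}): φ is false.
  s4 (successors {s0, s1, s3, s4}): φ is false.
  s5 (successors {s3, s5}): φ is false.
  s6 (successors {s2, s3, s4, s6}): φ is false.
For instance, at s0:
  At s0: \Diamond \Diamond \neg (s \to \Diamond (q \lor p)) requires \Diamond \neg (s \to \Diamond (q \lor p)) at some successor in {s0, s2}.
    At s0: \Diamond \neg (s \to \Diamond (q \lor p)) is false.
    At s2: \Diamond \neg (s \to \Diamond (q \lor p)) is false.
  So \Diamond \Diamond \neg (s \to \Diamond (q \lor p)) is false at s0.
Satisfying worlds: none.

none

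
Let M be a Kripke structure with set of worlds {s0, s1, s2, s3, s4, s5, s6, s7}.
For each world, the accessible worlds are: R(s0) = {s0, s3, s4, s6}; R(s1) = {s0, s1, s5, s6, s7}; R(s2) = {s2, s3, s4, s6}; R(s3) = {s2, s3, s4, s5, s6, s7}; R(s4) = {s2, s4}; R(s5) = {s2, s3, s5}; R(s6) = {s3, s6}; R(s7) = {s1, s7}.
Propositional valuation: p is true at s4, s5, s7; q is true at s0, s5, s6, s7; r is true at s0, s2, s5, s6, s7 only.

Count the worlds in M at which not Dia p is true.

1

Let φ = not Dia p. Evaluate φ at each world:
  s0 (successors {s0, s3, s4, s6}): φ is false.
  s1 (successors {s0, s1, s5, s6, s7}): φ is false.
  s2 (successors {s2, s3, s4, s6}): φ is false.
  s3 (successors {s2, s3, s4, s5, s6, s7}): φ is false.
  s4 (successors {s2, s4}): φ is false.
  s5 (successors {s2, s3, s5}): φ is false.
  s6 (successors {s3, s6}): φ is true.
  s7 (successors {s1, s7}): φ is false.
For instance, at s7:
  At s7: Dia p is true, so not Dia p is false.
    At s7: Dia p requires p at some successor in {s1, s7}.
      p holds at s7, so Dia p is true at s7.
Satisfying worlds: {s6}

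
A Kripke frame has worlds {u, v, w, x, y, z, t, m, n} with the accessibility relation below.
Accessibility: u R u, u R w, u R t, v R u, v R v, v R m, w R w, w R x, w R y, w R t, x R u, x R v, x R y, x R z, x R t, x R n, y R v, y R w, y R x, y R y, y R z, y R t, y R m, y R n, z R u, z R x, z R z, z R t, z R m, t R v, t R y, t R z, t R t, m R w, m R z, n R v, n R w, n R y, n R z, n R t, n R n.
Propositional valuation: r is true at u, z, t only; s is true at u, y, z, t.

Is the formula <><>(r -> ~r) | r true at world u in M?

Yes

At u: <><>(r -> ~r) is true, r is true, so <><>(r -> ~r) | r is true.
  At u: <><>(r -> ~r) requires <>(r -> ~r) at some successor in {u, w, t}.
    <>(r -> ~r) holds at u, so <><>(r -> ~r) is true at u.
      At u: <>(r -> ~r) requires r -> ~r at some successor in {u, w, t}.
        r -> ~r holds at w, so <>(r -> ~r) is true at u.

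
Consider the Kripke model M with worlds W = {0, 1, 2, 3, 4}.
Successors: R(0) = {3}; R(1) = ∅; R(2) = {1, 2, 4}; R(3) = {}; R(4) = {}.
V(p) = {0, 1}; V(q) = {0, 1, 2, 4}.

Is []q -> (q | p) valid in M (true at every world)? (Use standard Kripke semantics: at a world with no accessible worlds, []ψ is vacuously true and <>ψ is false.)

No

Let φ = []q -> (q | p). Evaluate φ at each world:
  0 (successors {3}): φ is true.
  1 (successors ∅): φ is true.
  2 (successors {1, 2, 4}): φ is true.
  3 (successors ∅): φ is false.
  4 (successors ∅): φ is true.
Detail at 3 (counterexample):
  At 3: []q is true, q | p is false, so []q -> (q | p) is false.
    At 3: no accessible worlds, so []q holds vacuously.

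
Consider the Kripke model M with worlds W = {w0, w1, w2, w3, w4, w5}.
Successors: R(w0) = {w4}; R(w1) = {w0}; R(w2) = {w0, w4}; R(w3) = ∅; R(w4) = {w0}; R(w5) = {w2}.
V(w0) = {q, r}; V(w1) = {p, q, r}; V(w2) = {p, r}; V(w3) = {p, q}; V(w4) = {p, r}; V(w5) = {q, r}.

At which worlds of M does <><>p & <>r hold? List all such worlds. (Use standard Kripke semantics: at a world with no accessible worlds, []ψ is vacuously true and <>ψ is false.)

Let φ = <><>p & <>r. Evaluate φ at each world:
  w0 (successors {w4}): φ is false.
  w1 (successors {w0}): φ is true.
  w2 (successors {w0, w4}): φ is true.
  w3 (successors ∅): φ is false.
  w4 (successors {w0}): φ is true.
  w5 (successors {w2}): φ is true.
For instance, at w5:
  At w5: <><>p is true, <>r is true, so <><>p & <>r is true.
    At w5: <><>p requires <>p at some successor in {w2}.
      <>p holds at w2, so <><>p is true at w5.
    At w5: <>r requires r at some successor in {w2}.
      r holds at w2, so <>r is true at w5.
Satisfying worlds: {w1, w2, w4, w5}

w1, w2, w4, w5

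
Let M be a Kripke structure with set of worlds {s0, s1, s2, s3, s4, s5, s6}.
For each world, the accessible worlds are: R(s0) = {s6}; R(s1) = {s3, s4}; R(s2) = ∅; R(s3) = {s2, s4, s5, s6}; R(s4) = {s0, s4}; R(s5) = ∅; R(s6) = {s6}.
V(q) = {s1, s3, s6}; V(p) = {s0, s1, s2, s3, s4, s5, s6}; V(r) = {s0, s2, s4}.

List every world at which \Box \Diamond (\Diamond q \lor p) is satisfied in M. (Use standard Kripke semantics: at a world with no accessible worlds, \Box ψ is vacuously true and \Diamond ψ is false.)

Recall that \Box ψ holds at a world iff ψ holds at every accessible world, and \Diamond ψ holds iff ψ holds at some accessible world.
Let φ = \Box \Diamond (\Diamond q \lor p). Evaluate φ at each world:
  s0 (successors {s6}): φ is true.
  s1 (successors {s3, s4}): φ is true.
  s2 (successors ∅): φ is true.
  s3 (successors {s2, s4, s5, s6}): φ is false.
  s4 (successors {s0, s4}): φ is true.
  s5 (successors ∅): φ is true.
  s6 (successors {s6}): φ is true.
For instance, at s0:
  At s0: \Box \Diamond (\Diamond q \lor p) requires \Diamond (\Diamond q \lor p) at every successor {s6}.
      At s6: \Diamond (\Diamond q \lor p) requires \Diamond q \lor p at some successor in {s6}.
        \Diamond q \lor p holds at s6, so \Diamond (\Diamond q \lor p) is true at s6.
  So \Box \Diamond (\Diamond q \lor p) is true at s0.
Satisfying worlds: {s0, s1, s2, s4, s5, s6}

s0, s1, s2, s4, s5, s6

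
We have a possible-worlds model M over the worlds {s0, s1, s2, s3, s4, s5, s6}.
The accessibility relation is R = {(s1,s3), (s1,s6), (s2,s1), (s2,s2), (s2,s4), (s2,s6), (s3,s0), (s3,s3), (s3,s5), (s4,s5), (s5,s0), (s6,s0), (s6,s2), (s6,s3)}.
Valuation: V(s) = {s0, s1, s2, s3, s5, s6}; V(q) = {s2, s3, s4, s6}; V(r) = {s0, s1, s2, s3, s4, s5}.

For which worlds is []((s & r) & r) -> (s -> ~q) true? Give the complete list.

Let φ = []((s & r) & r) -> (s -> ~q). Evaluate φ at each world:
  s0 (successors ∅): φ is true.
  s1 (successors {s3, s6}): φ is true.
  s2 (successors {s1, s2, s4, s6}): φ is true.
  s3 (successors {s0, s3, s5}): φ is false.
  s4 (successors {s5}): φ is true.
  s5 (successors {s0}): φ is true.
  s6 (successors {s0, s2, s3}): φ is false.
For instance, at s6:
  At s6: []((s & r) & r) is true, s -> ~q is false, so []((s & r) & r) -> (s -> ~q) is false.
    At s6: []((s & r) & r) requires (s & r) & r at every successor {s0, s2, s3}.
      At s0: (s & r) & r is true.
      At s2: (s & r) & r is true.
      At s3: (s & r) & r is true.
    So []((s & r) & r) is true at s6.
Satisfying worlds: {s0, s1, s2, s4, s5}

s0, s1, s2, s4, s5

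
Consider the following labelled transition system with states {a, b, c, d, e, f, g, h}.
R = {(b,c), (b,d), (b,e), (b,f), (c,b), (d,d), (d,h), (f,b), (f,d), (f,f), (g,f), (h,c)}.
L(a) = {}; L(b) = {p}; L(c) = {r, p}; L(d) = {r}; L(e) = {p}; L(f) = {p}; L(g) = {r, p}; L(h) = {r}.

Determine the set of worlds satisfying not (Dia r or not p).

c, e, g

Let φ = not (Dia r or not p). Evaluate φ at each world:
  a (successors ∅): φ is false.
  b (successors {c, d, e, f}): φ is false.
  c (successors {b}): φ is true.
  d (successors {d, h}): φ is false.
  e (successors ∅): φ is true.
  f (successors {b, d, f}): φ is false.
  g (successors {f}): φ is true.
  h (successors {c}): φ is false.
For instance, at b:
  At b: Dia r or not p is true, so not (Dia r or not p) is false.
    At b: Dia r is true, not p is false, so Dia r or not p is true.
      At b: Dia r requires r at some successor in {c, d, e, f}.
        r holds at c, so Dia r is true at b.
Satisfying worlds: {c, e, g}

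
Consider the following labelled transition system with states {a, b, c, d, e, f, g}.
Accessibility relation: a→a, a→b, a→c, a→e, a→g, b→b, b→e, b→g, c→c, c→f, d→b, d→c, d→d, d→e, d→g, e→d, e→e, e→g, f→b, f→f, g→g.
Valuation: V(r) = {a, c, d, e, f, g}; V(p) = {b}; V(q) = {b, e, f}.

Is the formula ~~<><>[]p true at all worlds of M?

No

Let φ = ~~<><>[]p. Evaluate φ at each world:
  a (successors {a, b, c, e, g}): φ is false.
  b (successors {b, e, g}): φ is false.
  c (successors {c, f}): φ is false.
  d (successors {b, c, d, e, g}): φ is false.
  e (successors {d, e, g}): φ is false.
  f (successors {b, f}): φ is false.
  g (successors {g}): φ is false.
Detail at a (counterexample):
  At a: ~<><>[]p is true, so ~~<><>[]p is false.
    At a: <><>[]p is false, so ~<><>[]p is true.
      At a: <><>[]p requires <>[]p at some successor in {a, b, c, e, g}.
        At a: <>[]p is false.
        At b: <>[]p is false.
        At c: <>[]p is false.
        At e: <>[]p is false.
        At g: <>[]p is false.
      So <><>[]p is false at a.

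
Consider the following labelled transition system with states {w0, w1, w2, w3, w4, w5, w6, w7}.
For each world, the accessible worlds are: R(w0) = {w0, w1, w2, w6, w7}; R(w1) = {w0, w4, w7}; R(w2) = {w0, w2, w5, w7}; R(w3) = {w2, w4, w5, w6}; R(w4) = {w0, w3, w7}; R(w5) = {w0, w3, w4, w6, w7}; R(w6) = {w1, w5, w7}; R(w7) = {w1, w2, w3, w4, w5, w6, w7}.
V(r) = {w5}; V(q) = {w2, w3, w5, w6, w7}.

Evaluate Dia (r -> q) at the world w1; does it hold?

At w1: Dia (r -> q) requires r -> q at some successor in {w0, w4, w7}.
  r -> q holds at w0, so Dia (r -> q) is true at w1.

Yes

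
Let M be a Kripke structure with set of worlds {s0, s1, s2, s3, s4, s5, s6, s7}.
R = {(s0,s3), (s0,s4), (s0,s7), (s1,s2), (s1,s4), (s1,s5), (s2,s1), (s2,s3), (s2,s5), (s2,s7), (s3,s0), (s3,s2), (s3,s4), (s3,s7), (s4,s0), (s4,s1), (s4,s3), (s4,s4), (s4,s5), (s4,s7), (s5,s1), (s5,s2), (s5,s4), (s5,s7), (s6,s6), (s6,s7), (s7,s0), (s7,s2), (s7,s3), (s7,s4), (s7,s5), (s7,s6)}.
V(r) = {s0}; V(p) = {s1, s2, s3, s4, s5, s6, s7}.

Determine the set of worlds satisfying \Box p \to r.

Let φ = \Box p \to r. Evaluate φ at each world:
  s0 (successors {s3, s4, s7}): φ is true.
  s1 (successors {s2, s4, s5}): φ is false.
  s2 (successors {s1, s3, s5, s7}): φ is false.
  s3 (successors {s0, s2, s4, s7}): φ is true.
  s4 (successors {s0, s1, s3, s4, s5, s7}): φ is true.
  s5 (successors {s1, s2, s4, s7}): φ is false.
  s6 (successors {s6, s7}): φ is false.
  s7 (successors {s0, s2, s3, s4, s5, s6}): φ is true.
For instance, at s3:
  At s3: \Box p is false, r is false, so \Box p \to r is true.
    At s3: \Box p requires p at every successor {s0, s2, s4, s7}.
      p fails at s0, so \Box p is false at s3.
Satisfying worlds: {s0, s3, s4, s7}

s0, s3, s4, s7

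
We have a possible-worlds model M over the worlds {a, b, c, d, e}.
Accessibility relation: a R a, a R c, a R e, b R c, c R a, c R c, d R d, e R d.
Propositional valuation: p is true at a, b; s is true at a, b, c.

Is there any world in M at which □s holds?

Yes

Let φ = □s. Evaluate φ at each world:
  a (successors {a, c, e}): φ is false.
  b (successors {c}): φ is true.
  c (successors {a, c}): φ is true.
  d (successors {d}): φ is false.
  e (successors {d}): φ is false.
Detail at b (witness):
  At b: □s requires s at every successor {c}.
    At c: s is true.
  So □s is true at b.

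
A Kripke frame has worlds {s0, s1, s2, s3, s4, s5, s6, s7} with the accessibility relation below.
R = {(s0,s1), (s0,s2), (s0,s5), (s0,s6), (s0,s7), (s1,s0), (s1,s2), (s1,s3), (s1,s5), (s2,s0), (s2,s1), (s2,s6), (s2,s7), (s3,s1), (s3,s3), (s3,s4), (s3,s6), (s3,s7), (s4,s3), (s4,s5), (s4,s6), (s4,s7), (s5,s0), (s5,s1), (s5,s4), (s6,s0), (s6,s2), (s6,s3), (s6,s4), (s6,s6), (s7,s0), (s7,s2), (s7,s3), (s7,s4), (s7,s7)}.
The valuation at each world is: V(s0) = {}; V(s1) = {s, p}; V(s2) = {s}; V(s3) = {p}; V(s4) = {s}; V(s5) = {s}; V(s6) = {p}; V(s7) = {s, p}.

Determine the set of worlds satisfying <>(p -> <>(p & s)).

s0, s1, s2, s3, s4, s5, s6, s7

Let φ = <>(p -> <>(p & s)). Evaluate φ at each world:
  s0 (successors {s1, s2, s5, s6, s7}): φ is true.
  s1 (successors {s0, s2, s3, s5}): φ is true.
  s2 (successors {s0, s1, s6, s7}): φ is true.
  s3 (successors {s1, s3, s4, s6, s7}): φ is true.
  s4 (successors {s3, s5, s6, s7}): φ is true.
  s5 (successors {s0, s1, s4}): φ is true.
  s6 (successors {s0, s2, s3, s4, s6}): φ is true.
  s7 (successors {s0, s2, s3, s4, s7}): φ is true.
For instance, at s0:
  At s0: <>(p -> <>(p & s)) requires p -> <>(p & s) at some successor in {s1, s2, s5, s6, s7}.
    p -> <>(p & s) holds at s2, so <>(p -> <>(p & s)) is true at s0.
      At s2: p is false, <>(p & s) is true, so p -> <>(p & s) is true.
Satisfying worlds: {s0, s1, s2, s3, s4, s5, s6, s7}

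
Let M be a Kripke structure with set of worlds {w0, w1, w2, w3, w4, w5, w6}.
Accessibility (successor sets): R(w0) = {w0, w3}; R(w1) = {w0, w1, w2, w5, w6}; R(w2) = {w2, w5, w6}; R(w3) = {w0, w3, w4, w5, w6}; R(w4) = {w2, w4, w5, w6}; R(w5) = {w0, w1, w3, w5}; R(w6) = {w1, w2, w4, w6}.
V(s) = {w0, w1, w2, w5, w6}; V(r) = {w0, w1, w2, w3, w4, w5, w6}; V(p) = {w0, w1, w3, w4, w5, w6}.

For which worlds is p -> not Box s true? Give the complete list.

w0, w2, w3, w4, w5, w6

Let φ = p -> not Box s. Evaluate φ at each world:
  w0 (successors {w0, w3}): φ is true.
  w1 (successors {w0, w1, w2, w5, w6}): φ is false.
  w2 (successors {w2, w5, w6}): φ is true.
  w3 (successors {w0, w3, w4, w5, w6}): φ is true.
  w4 (successors {w2, w4, w5, w6}): φ is true.
  w5 (successors {w0, w1, w3, w5}): φ is true.
  w6 (successors {w1, w2, w4, w6}): φ is true.
For instance, at w0:
  At w0: p is true, not Box s is true, so p -> not Box s is true.
    At w0: Box s is false, so not Box s is true.
      At w0: Box s requires s at every successor {w0, w3}.
        s fails at w3, so Box s is false at w0.
Satisfying worlds: {w0, w2, w3, w4, w5, w6}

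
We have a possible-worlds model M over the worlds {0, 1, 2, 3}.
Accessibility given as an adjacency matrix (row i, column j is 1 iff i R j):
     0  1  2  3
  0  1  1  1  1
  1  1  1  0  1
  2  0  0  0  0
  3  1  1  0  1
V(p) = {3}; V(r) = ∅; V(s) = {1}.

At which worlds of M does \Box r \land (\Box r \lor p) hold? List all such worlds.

Let φ = \Box r \land (\Box r \lor p). Evaluate φ at each world:
  0 (successors {0, 1, 2, 3}): φ is false.
  1 (successors {0, 1, 3}): φ is false.
  2 (successors ∅): φ is true.
  3 (successors {0, 1, 3}): φ is false.
For instance, at 1:
  At 1: \Box r is false, \Box r \lor p is false, so \Box r \land (\Box r \lor p) is false.
    At 1: \Box r requires r at every successor {0, 1, 3}.
      r fails at 0, so \Box r is false at 1.
    At 1: \Box r is false, p is false, so \Box r \lor p is false.
      At 1: \Box r requires r at every successor {0, 1, 3}.
        r fails at 0, so \Box r is false at 1.
Satisfying worlds: {2}

2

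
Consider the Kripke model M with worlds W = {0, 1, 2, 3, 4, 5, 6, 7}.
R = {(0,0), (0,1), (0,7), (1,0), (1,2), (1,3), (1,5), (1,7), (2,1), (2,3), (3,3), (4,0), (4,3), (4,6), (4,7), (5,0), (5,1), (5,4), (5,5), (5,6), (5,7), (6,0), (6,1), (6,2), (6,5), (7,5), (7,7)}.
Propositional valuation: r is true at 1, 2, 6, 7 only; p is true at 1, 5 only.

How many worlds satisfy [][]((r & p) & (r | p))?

Let φ = [][]((r & p) & (r | p)). Evaluate φ at each world:
  0 (successors {0, 1, 7}): φ is false.
  1 (successors {0, 2, 3, 5, 7}): φ is false.
  2 (successors {1, 3}): φ is false.
  3 (successors {3}): φ is false.
  4 (successors {0, 3, 6, 7}): φ is false.
  5 (successors {0, 1, 4, 5, 6, 7}): φ is false.
  6 (successors {0, 1, 2, 5}): φ is false.
  7 (successors {5, 7}): φ is false.
For instance, at 0:
  At 0: [][]((r & p) & (r | p)) requires []((r & p) & (r | p)) at every successor {0, 1, 7}.
    []((r & p) & (r | p)) fails at 0, so [][]((r & p) & (r | p)) is false at 0.
      At 0: []((r & p) & (r | p)) requires (r & p) & (r | p) at every successor {0, 1, 7}.
        (r & p) & (r | p) fails at 0, so []((r & p) & (r | p)) is false at 0.
Satisfying worlds: none.

0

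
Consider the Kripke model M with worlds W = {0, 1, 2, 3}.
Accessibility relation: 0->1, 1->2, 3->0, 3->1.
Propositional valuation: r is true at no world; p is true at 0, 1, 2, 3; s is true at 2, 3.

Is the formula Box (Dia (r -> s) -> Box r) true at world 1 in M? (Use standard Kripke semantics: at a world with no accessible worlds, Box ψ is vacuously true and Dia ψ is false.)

At 1: Box (Dia (r -> s) -> Box r) requires Dia (r -> s) -> Box r at every successor {2}.
    At 2: Dia (r -> s) is false, Box r is true, so Dia (r -> s) -> Box r is true.
      At 2: no accessible worlds, so Dia (r -> s) is false.
      At 2: no accessible worlds, so Box r holds vacuously.
So Box (Dia (r -> s) -> Box r) is true at 1.

Yes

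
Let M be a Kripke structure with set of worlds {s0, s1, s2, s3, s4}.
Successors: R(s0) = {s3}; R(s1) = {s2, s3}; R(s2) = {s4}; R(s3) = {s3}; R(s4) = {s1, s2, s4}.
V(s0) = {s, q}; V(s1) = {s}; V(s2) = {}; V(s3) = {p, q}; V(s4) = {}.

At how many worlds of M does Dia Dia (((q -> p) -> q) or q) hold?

4

Let φ = Dia Dia (((q -> p) -> q) or q). Evaluate φ at each world:
  s0 (successors {s3}): φ is true.
  s1 (successors {s2, s3}): φ is true.
  s2 (successors {s4}): φ is false.
  s3 (successors {s3}): φ is true.
  s4 (successors {s1, s2, s4}): φ is true.
For instance, at s3:
  At s3: Dia Dia (((q -> p) -> q) or q) requires Dia (((q -> p) -> q) or q) at some successor in {s3}.
    Dia (((q -> p) -> q) or q) holds at s3, so Dia Dia (((q -> p) -> q) or q) is true at s3.
      At s3: Dia (((q -> p) -> q) or q) requires ((q -> p) -> q) or q at some successor in {s3}.
        ((q -> p) -> q) or q holds at s3, so Dia (((q -> p) -> q) or q) is true at s3.
Satisfying worlds: {s0, s1, s3, s4}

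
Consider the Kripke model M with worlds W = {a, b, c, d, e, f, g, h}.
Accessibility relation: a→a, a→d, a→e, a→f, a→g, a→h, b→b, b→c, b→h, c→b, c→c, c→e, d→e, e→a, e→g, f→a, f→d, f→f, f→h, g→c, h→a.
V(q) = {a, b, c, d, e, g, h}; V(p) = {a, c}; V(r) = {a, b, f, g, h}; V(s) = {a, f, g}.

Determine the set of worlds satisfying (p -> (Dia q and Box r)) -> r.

Let φ = (p -> (Dia q and Box r)) -> r. Evaluate φ at each world:
  a (successors {a, d, e, f, g, h}): φ is true.
  b (successors {b, c, h}): φ is true.
  c (successors {b, c, e}): φ is true.
  d (successors {e}): φ is false.
  e (successors {a, g}): φ is false.
  f (successors {a, d, f, h}): φ is true.
  g (successors {c}): φ is true.
  h (successors {a}): φ is true.
For instance, at b:
  At b: p -> (Dia q and Box r) is true, r is true, so (p -> (Dia q and Box r)) -> r is true.
    At b: p is false, Dia q and Box r is false, so p -> (Dia q and Box r) is true.
      At b: Dia q is true, Box r is false, so Dia q and Box r is false.
Satisfying worlds: {a, b, c, f, g, h}

a, b, c, f, g, h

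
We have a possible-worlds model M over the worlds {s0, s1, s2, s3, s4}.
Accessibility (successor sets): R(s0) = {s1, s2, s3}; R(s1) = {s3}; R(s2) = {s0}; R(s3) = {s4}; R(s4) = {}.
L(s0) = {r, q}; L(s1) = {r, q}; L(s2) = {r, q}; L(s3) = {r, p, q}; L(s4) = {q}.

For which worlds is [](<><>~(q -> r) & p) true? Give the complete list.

s4

Let φ = [](<><>~(q -> r) & p). Evaluate φ at each world:
  s0 (successors {s1, s2, s3}): φ is false.
  s1 (successors {s3}): φ is false.
  s2 (successors {s0}): φ is false.
  s3 (successors {s4}): φ is false.
  s4 (successors ∅): φ is true.
For instance, at s3:
  At s3: [](<><>~(q -> r) & p) requires <><>~(q -> r) & p at every successor {s4}.
    <><>~(q -> r) & p fails at s4, so [](<><>~(q -> r) & p) is false at s3.
      At s4: <><>~(q -> r) is false, p is false, so <><>~(q -> r) & p is false.
Satisfying worlds: {s4}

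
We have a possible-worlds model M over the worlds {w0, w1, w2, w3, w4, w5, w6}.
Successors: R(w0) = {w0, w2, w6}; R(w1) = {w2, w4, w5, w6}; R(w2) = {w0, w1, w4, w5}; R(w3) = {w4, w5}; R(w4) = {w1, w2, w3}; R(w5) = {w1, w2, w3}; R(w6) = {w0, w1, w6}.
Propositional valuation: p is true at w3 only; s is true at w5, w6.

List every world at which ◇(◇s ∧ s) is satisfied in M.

Recall that ◇ψ holds at a world iff ψ holds at some accessible world.
Let φ = ◇(◇s ∧ s). Evaluate φ at each world:
  w0 (successors {w0, w2, w6}): φ is true.
  w1 (successors {w2, w4, w5, w6}): φ is true.
  w2 (successors {w0, w1, w4, w5}): φ is false.
  w3 (successors {w4, w5}): φ is false.
  w4 (successors {w1, w2, w3}): φ is false.
  w5 (successors {w1, w2, w3}): φ is false.
  w6 (successors {w0, w1, w6}): φ is true.
For instance, at w0:
  At w0: ◇(◇s ∧ s) requires ◇s ∧ s at some successor in {w0, w2, w6}.
    ◇s ∧ s holds at w6, so ◇(◇s ∧ s) is true at w0.
      At w6: ◇s is true, s is true, so ◇s ∧ s is true.
Satisfying worlds: {w0, w1, w6}

w0, w1, w6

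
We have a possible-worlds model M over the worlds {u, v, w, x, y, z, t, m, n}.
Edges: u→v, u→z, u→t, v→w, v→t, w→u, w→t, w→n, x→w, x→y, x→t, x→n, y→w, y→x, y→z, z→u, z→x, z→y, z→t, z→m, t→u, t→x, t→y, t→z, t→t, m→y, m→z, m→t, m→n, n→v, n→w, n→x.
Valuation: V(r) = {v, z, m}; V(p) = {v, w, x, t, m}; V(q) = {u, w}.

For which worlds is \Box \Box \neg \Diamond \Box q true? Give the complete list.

Let φ = \Box \Box \neg \Diamond \Box q. Evaluate φ at each world:
  u (successors {v, z, t}): φ is true.
  v (successors {w, t}): φ is true.
  w (successors {u, t, n}): φ is true.
  x (successors {w, y, t, n}): φ is true.
  y (successors {w, x, z}): φ is true.
  z (successors {u, x, y, t, m}): φ is true.
  t (successors {u, x, y, z, t}): φ is true.
  m (successors {y, z, t, n}): φ is true.
  n (successors {v, w, x}): φ is true.
For instance, at w:
  At w: \Box \Box \neg \Diamond \Box q requires \Box \neg \Diamond \Box q at every successor {u, t, n}.
      At u: \Box \neg \Diamond \Box q requires \neg \Diamond \Box q at every successor {v, z, t}.
        At v: \neg \Diamond \Box q is true.
        At z: \neg \Diamond \Box q is true.
        At t: \neg \Diamond \Box q is true.
      So \Box \neg \Diamond \Box q is true at u.
      At t: \Box \neg \Diamond \Box q requires \neg \Diamond \Box q at every successor {u, x, y, z, t}.
        At u: \neg \Diamond \Box q is true.
        At x: \neg \Diamond \Box q is true.
        At y: \neg \Diamond \Box q is true.
        At z: \neg \Diamond \Box q is true.
        At t: \neg \Diamond \Box q is true.
      So \Box \neg \Diamond \Box q is true at t.
      At n: \Box \neg \Diamond \Box q requires \neg \Diamond \Box q at every successor {v, w, x}.
        At v: \neg \Diamond \Box q is true.
        At w: \neg \Diamond \Box q is true.
        At x: \neg \Diamond \Box q is true.
      So \Box \neg \Diamond \Box q is true at n.
  So \Box \Box \neg \Diamond \Box q is true at w.
Satisfying worlds: {u, v, w, x, y, z, t, m, n}

u, v, w, x, y, z, t, m, n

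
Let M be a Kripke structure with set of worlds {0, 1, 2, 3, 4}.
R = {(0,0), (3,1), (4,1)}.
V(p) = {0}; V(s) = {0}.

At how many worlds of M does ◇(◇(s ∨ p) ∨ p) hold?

Recall that ◇ψ holds at a world iff ψ holds at some accessible world.
Let φ = ◇(◇(s ∨ p) ∨ p). Evaluate φ at each world:
  0 (successors {0}): φ is true.
  1 (successors ∅): φ is false.
  2 (successors ∅): φ is false.
  3 (successors {1}): φ is false.
  4 (successors {1}): φ is false.
For instance, at 0:
  At 0: ◇(◇(s ∨ p) ∨ p) requires ◇(s ∨ p) ∨ p at some successor in {0}.
    ◇(s ∨ p) ∨ p holds at 0, so ◇(◇(s ∨ p) ∨ p) is true at 0.
      At 0: ◇(s ∨ p) is true, p is true, so ◇(s ∨ p) ∨ p is true.
Satisfying worlds: {0}

1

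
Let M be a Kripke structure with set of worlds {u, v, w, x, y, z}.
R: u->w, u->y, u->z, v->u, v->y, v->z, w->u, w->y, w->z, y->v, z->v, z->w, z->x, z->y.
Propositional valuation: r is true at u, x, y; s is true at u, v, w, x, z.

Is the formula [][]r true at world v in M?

At v: [][]r requires []r at every successor {u, y, z}.
  []r fails at u, so [][]r is false at v.
    At u: []r requires r at every successor {w, y, z}.
      r fails at w, so []r is false at u.

No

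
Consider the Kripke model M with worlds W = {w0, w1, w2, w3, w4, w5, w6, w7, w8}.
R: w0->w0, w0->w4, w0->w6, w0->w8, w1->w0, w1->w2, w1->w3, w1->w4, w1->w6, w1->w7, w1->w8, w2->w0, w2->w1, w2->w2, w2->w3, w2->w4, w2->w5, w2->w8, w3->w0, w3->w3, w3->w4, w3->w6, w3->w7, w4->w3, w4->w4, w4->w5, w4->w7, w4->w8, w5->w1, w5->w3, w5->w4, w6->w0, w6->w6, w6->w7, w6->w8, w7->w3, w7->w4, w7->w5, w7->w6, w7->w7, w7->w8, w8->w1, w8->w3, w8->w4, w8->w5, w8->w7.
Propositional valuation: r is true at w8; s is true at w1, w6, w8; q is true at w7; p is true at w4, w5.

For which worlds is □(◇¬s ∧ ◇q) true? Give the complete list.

Let φ = □(◇¬s ∧ ◇q). Evaluate φ at each world:
  w0 (successors {w0, w4, w6, w8}): φ is false.
  w1 (successors {w0, w2, w3, w4, w6, w7, w8}): φ is false.
  w2 (successors {w0, w1, w2, w3, w4, w5, w8}): φ is false.
  w3 (successors {w0, w3, w4, w6, w7}): φ is false.
  w4 (successors {w3, w4, w5, w7, w8}): φ is false.
  w5 (successors {w1, w3, w4}): φ is true.
  w6 (successors {w0, w6, w7, w8}): φ is false.
  w7 (successors {w3, w4, w5, w6, w7, w8}): φ is false.
  w8 (successors {w1, w3, w4, w5, w7}): φ is false.
For instance, at w4:
  At w4: □(◇¬s ∧ ◇q) requires ◇¬s ∧ ◇q at every successor {w3, w4, w5, w7, w8}.
    ◇¬s ∧ ◇q fails at w5, so □(◇¬s ∧ ◇q) is false at w4.
      At w5: ◇¬s is true, ◇q is false, so ◇¬s ∧ ◇q is false.
Satisfying worlds: {w5}

w5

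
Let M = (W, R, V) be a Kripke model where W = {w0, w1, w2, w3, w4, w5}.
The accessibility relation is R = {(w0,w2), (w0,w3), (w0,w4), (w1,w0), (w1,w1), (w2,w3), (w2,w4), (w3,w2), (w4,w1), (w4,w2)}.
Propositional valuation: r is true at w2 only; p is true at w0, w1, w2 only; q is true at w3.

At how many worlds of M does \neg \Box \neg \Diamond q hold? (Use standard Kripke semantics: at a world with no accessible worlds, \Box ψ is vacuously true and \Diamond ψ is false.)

Let φ = \neg \Box \neg \Diamond q. Evaluate φ at each world:
  w0 (successors {w2, w3, w4}): φ is true.
  w1 (successors {w0, w1}): φ is true.
  w2 (successors {w3, w4}): φ is false.
  w3 (successors {w2}): φ is true.
  w4 (successors {w1, w2}): φ is true.
  w5 (successors ∅): φ is false.
For instance, at w0:
  At w0: \Box \neg \Diamond q is false, so \neg \Box \neg \Diamond q is true.
    At w0: \Box \neg \Diamond q requires \neg \Diamond q at every successor {w2, w3, w4}.
      \neg \Diamond q fails at w2, so \Box \neg \Diamond q is false at w0.
Satisfying worlds: {w0, w1, w3, w4}

4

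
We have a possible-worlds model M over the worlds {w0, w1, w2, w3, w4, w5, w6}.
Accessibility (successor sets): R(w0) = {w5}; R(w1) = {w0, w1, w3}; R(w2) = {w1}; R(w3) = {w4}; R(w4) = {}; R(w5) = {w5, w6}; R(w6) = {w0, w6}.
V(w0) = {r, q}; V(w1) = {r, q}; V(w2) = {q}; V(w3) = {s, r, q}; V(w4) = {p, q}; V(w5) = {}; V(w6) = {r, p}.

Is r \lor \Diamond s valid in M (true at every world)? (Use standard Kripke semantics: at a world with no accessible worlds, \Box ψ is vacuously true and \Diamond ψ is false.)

Let φ = r \lor \Diamond s. Evaluate φ at each world:
  w0 (successors {w5}): φ is true.
  w1 (successors {w0, w1, w3}): φ is true.
  w2 (successors {w1}): φ is false.
  w3 (successors {w4}): φ is true.
  w4 (successors ∅): φ is false.
  w5 (successors {w5, w6}): φ is false.
  w6 (successors {w0, w6}): φ is true.
Detail at w2 (counterexample):
  At w2: r is false, \Diamond s is false, so r \lor \Diamond s is false.
    At w2: \Diamond s requires s at some successor in {w1}.
      At w1: s is false.
    So \Diamond s is false at w2.

No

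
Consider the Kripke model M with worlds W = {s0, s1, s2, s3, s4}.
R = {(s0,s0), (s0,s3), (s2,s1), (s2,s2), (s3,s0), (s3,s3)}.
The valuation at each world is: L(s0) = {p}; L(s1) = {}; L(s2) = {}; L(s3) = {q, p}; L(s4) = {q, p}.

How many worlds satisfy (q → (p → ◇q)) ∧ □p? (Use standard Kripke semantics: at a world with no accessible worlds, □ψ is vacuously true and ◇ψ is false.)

3

Recall that □ψ holds at a world iff ψ holds at every accessible world, and ◇ψ holds iff ψ holds at some accessible world.
Let φ = (q → (p → ◇q)) ∧ □p. Evaluate φ at each world:
  s0 (successors {s0, s3}): φ is true.
  s1 (successors ∅): φ is true.
  s2 (successors {s1, s2}): φ is false.
  s3 (successors {s0, s3}): φ is true.
  s4 (successors ∅): φ is false.
For instance, at s2:
  At s2: q → (p → ◇q) is true, □p is false, so (q → (p → ◇q)) ∧ □p is false.
    At s2: q is false, p → ◇q is true, so q → (p → ◇q) is true.
      At s2: p is false, ◇q is false, so p → ◇q is true.
    At s2: □p requires p at every successor {s1, s2}.
      p fails at s1, so □p is false at s2.
Satisfying worlds: {s0, s1, s3}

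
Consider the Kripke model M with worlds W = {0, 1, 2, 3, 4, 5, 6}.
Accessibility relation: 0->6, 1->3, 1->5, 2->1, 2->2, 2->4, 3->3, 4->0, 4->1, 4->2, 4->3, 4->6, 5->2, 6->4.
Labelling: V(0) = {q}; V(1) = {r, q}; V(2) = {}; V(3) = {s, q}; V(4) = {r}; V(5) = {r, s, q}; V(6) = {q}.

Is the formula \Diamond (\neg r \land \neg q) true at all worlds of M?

Let φ = \Diamond (\neg r \land \neg q). Evaluate φ at each world:
  0 (successors {6}): φ is false.
  1 (successors {3, 5}): φ is false.
  2 (successors {1, 2, 4}): φ is true.
  3 (successors {3}): φ is false.
  4 (successors {0, 1, 2, 3, 6}): φ is true.
  5 (successors {2}): φ is true.
  6 (successors {4}): φ is false.
Detail at 0 (counterexample):
  At 0: \Diamond (\neg r \land \neg q) requires \neg r \land \neg q at some successor in {6}.
    At 6: \neg r \land \neg q is false.
  So \Diamond (\neg r \land \neg q) is false at 0.

No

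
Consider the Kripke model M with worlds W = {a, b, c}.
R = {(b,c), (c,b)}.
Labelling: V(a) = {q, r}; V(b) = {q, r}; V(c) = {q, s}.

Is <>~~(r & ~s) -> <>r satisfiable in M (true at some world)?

Yes

Let φ = <>~~(r & ~s) -> <>r. Evaluate φ at each world:
  a (successors ∅): φ is true.
  b (successors {c}): φ is true.
  c (successors {b}): φ is true.
Detail at a (witness):
  At a: <>~~(r & ~s) is false, <>r is false, so <>~~(r & ~s) -> <>r is true.
    At a: no accessible worlds, so <>~~(r & ~s) is false.
    At a: no accessible worlds, so <>r is false.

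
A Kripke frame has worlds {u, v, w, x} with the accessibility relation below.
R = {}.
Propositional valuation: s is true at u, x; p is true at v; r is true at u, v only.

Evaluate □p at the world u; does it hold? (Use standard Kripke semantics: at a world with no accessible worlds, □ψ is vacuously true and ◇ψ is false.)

At u: no accessible worlds, so □p holds vacuously.

Yes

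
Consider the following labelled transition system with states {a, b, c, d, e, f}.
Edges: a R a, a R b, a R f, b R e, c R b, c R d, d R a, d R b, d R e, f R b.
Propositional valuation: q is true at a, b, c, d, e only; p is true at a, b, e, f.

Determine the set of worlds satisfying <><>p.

Let φ = <><>p. Evaluate φ at each world:
  a (successors {a, b, f}): φ is true.
  b (successors {e}): φ is false.
  c (successors {b, d}): φ is true.
  d (successors {a, b, e}): φ is true.
  e (successors ∅): φ is false.
  f (successors {b}): φ is true.
For instance, at b:
  At b: <><>p requires <>p at some successor in {e}.
    At e: <>p is false.
  So <><>p is false at b.
Satisfying worlds: {a, c, d, f}

a, c, d, f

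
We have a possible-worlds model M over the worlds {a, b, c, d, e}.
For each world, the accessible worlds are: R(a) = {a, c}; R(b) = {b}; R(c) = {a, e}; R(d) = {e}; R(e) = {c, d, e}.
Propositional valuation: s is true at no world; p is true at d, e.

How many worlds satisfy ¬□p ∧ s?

0

Let φ = ¬□p ∧ s. Evaluate φ at each world:
  a (successors {a, c}): φ is false.
  b (successors {b}): φ is false.
  c (successors {a, e}): φ is false.
  d (successors {e}): φ is false.
  e (successors {c, d, e}): φ is false.
For instance, at a:
  At a: ¬□p is true, s is false, so ¬□p ∧ s is false.
    At a: □p is false, so ¬□p is true.
      At a: □p requires p at every successor {a, c}.
        p fails at a, so □p is false at a.
Satisfying worlds: none.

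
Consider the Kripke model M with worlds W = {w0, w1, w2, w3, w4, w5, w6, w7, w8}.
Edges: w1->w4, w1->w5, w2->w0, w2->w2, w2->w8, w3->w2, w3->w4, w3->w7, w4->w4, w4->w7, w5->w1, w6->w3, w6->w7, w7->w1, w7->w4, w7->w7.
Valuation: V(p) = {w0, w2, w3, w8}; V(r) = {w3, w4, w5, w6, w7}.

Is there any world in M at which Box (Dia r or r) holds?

Yes

Recall that Box ψ holds at a world iff ψ holds at every accessible world, and Dia ψ holds iff ψ holds at some accessible world.
Let φ = Box (Dia r or r). Evaluate φ at each world:
  w0 (successors ∅): φ is true.
  w1 (successors {w4, w5}): φ is true.
  w2 (successors {w0, w2, w8}): φ is false.
  w3 (successors {w2, w4, w7}): φ is false.
  w4 (successors {w4, w7}): φ is true.
  w5 (successors {w1}): φ is true.
  w6 (successors {w3, w7}): φ is true.
  w7 (successors {w1, w4, w7}): φ is true.
  w8 (successors ∅): φ is true.
Detail at w0 (witness):
  At w0: no accessible worlds, so Box (Dia r or r) holds vacuously.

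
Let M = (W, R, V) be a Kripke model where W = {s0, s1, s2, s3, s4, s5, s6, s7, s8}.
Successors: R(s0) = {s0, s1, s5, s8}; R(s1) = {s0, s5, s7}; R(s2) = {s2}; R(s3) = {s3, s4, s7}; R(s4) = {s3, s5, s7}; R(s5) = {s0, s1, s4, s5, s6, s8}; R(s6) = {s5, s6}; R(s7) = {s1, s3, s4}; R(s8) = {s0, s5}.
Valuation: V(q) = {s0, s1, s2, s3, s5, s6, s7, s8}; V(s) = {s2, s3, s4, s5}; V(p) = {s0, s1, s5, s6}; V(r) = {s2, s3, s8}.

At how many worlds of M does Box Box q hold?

Let φ = Box Box q. Evaluate φ at each world:
  s0 (successors {s0, s1, s5, s8}): φ is false.
  s1 (successors {s0, s5, s7}): φ is false.
  s2 (successors {s2}): φ is true.
  s3 (successors {s3, s4, s7}): φ is false.
  s4 (successors {s3, s5, s7}): φ is false.
  s5 (successors {s0, s1, s4, s5, s6, s8}): φ is false.
  s6 (successors {s5, s6}): φ is false.
  s7 (successors {s1, s3, s4}): φ is false.
  s8 (successors {s0, s5}): φ is false.
For instance, at s4:
  At s4: Box Box q requires Box q at every successor {s3, s5, s7}.
    Box q fails at s3, so Box Box q is false at s4.
      At s3: Box q requires q at every successor {s3, s4, s7}.
        q fails at s4, so Box q is false at s3.
Satisfying worlds: {s2}

1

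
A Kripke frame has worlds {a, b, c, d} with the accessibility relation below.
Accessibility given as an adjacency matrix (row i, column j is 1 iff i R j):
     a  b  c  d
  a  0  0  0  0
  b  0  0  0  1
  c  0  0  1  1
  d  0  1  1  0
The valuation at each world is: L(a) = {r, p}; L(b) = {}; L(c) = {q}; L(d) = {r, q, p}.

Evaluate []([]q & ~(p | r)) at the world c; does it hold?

No

Recall that []ψ holds at a world iff ψ holds at every accessible world, and <>ψ holds iff ψ holds at some accessible world.
At c: []([]q & ~(p | r)) requires []q & ~(p | r) at every successor {c, d}.
  []q & ~(p | r) fails at d, so []([]q & ~(p | r)) is false at c.
    At d: []q is false, ~(p | r) is false, so []q & ~(p | r) is false.
      At d: []q requires q at every successor {b, c}.
        q fails at b, so []q is false at d.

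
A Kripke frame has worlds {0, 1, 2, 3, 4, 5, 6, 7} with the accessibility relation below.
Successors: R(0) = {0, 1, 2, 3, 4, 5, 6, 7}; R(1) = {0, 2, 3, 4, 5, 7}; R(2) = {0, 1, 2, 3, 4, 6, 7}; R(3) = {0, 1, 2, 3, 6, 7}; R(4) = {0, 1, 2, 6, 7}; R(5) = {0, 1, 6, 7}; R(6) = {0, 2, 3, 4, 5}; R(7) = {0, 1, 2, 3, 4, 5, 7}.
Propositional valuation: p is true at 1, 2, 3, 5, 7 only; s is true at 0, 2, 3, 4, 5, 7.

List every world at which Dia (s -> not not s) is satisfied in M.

0, 1, 2, 3, 4, 5, 6, 7

Let φ = Dia (s -> not not s). Evaluate φ at each world:
  0 (successors {0, 1, 2, 3, 4, 5, 6, 7}): φ is true.
  1 (successors {0, 2, 3, 4, 5, 7}): φ is true.
  2 (successors {0, 1, 2, 3, 4, 6, 7}): φ is true.
  3 (successors {0, 1, 2, 3, 6, 7}): φ is true.
  4 (successors {0, 1, 2, 6, 7}): φ is true.
  5 (successors {0, 1, 6, 7}): φ is true.
  6 (successors {0, 2, 3, 4, 5}): φ is true.
  7 (successors {0, 1, 2, 3, 4, 5, 7}): φ is true.
For instance, at 5:
  At 5: Dia (s -> not not s) requires s -> not not s at some successor in {0, 1, 6, 7}.
    s -> not not s holds at 0, so Dia (s -> not not s) is true at 5.
Satisfying worlds: {0, 1, 2, 3, 4, 5, 6, 7}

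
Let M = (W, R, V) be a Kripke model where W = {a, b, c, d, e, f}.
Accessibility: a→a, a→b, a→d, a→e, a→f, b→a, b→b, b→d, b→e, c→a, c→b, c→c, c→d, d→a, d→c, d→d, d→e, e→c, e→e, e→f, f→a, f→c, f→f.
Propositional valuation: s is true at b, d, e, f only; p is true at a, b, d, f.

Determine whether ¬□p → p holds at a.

Recall that □ψ holds at a world iff ψ holds at every accessible world, and ◇ψ holds iff ψ holds at some accessible world.
At a: ¬□p is true, p is true, so ¬□p → p is true.
  At a: □p is false, so ¬□p is true.
    At a: □p requires p at every successor {a, b, d, e, f}.
      p fails at e, so □p is false at a.

Yes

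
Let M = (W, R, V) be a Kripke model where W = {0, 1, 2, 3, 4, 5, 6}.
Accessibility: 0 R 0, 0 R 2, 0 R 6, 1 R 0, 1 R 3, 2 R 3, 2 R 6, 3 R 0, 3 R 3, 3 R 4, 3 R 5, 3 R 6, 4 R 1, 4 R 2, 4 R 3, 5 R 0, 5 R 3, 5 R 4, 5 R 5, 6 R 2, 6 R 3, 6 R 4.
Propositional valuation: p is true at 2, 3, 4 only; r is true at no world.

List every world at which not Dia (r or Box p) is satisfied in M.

Recall that Box ψ holds at a world iff ψ holds at every accessible world, and Dia ψ holds iff ψ holds at some accessible world.
Let φ = not Dia (r or Box p). Evaluate φ at each world:
  0 (successors {0, 2, 6}): φ is false.
  1 (successors {0, 3}): φ is true.
  2 (successors {3, 6}): φ is false.
  3 (successors {0, 3, 4, 5, 6}): φ is false.
  4 (successors {1, 2, 3}): φ is true.
  5 (successors {0, 3, 4, 5}): φ is true.
  6 (successors {2, 3, 4}): φ is true.
For instance, at 1:
  At 1: Dia (r or Box p) is false, so not Dia (r or Box p) is true.
    At 1: Dia (r or Box p) requires r or Box p at some successor in {0, 3}.
      At 0: r or Box p is false.
      At 3: r or Box p is false.
    So Dia (r or Box p) is false at 1.
Satisfying worlds: {1, 4, 5, 6}

1, 4, 5, 6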